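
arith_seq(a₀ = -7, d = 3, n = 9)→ [-7, -4, -1, 2, 5, 8, 11, 14, 17]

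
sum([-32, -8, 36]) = -4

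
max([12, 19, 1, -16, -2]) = 19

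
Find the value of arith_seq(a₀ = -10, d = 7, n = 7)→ a_0 = -10 + 0*7 = -10
a_1 = -10 + 1*7 = -3
a_2 = -10 + 2*7 = 4
...
= [-10, -3, 4, 11, 18, 25, 32]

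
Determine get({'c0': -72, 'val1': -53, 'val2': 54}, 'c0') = -72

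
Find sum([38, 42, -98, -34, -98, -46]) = 38 + 42 + (-98) + (-34) + (-98) + (-46)
= -196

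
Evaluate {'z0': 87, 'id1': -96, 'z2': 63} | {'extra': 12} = {'z0': 87, 'id1': -96, 'z2': 63, 'extra': 12}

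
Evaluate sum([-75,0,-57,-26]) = (-75) + 0 + (-57) + (-26)
= -158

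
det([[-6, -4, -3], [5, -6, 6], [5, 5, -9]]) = -609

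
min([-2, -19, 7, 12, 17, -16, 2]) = -19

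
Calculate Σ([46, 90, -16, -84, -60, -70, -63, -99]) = -256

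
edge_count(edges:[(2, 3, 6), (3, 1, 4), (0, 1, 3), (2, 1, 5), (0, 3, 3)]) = 5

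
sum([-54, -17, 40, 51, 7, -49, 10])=(-54) + (-17) + 40 + 51 + 7 + (-49) + 10
= -12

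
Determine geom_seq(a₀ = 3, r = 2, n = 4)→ a_0 = 3*2^0 = 3
a_1 = 3*2^1 = 6
a_2 = 3*2^2 = 12
...
= [3, 6, 12, 24]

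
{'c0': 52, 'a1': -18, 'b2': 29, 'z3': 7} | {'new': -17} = {'c0': 52, 'a1': -18, 'b2': 29, 'z3': 7, 'new': -17}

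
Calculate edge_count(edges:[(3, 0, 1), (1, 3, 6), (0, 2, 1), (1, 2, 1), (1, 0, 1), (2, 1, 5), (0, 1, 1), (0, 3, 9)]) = 8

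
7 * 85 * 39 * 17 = 394485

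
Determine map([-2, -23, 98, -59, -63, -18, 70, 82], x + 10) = [8, -13, 108, -49, -53, -8, 80, 92]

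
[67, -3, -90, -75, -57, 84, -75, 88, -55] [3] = -75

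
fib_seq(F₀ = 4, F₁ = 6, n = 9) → F_2 = F_1 + F_0 = 10
F_3 = F_2 + F_1 = 16
F_4 = F_3 + F_2 = 26
...
= [4, 6, 10, 16, 26, 42, 68, 110, 178]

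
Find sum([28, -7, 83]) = 28 + (-7) + 83
= 104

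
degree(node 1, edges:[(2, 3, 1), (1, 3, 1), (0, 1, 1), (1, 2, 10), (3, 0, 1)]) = incident: (1,3), (0,1), (1,2)
= 3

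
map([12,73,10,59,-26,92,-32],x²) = [144, 5329, 100, 3481, 676, 8464, 1024]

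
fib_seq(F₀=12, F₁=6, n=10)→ [12, 6, 18, 24, 42, 66, 108, 174, 282, 456]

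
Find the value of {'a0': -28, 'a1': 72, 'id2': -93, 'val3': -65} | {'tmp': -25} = {'a0': -28, 'a1': 72, 'id2': -93, 'val3': -65, 'tmp': -25}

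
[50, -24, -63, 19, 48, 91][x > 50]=keep x where x > 50: 50✗, -24✗, -63✗, 19✗, 48✗, 91✓
= [91]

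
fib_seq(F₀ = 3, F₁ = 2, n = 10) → F_2 = F_1 + F_0 = 5
F_3 = F_2 + F_1 = 7
F_4 = F_3 + F_2 = 12
...
= [3, 2, 5, 7, 12, 19, 31, 50, 81, 131]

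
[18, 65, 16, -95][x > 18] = [65]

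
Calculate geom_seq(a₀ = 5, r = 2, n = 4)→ [5, 10, 20, 40]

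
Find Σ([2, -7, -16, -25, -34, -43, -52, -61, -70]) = 2 + (-7) + (-16) + (-25) + (-34) + (-43) + (-52) + (-61) + (-70)
= -306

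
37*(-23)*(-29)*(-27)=-666333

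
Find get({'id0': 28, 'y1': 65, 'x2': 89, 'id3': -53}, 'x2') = 89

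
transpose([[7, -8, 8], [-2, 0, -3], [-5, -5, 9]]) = [[7, -2, -5], [-8, 0, -5], [8, -3, 9]]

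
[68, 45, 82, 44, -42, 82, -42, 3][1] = 45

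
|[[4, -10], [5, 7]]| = 78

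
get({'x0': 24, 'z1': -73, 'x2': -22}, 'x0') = 24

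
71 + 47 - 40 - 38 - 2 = 38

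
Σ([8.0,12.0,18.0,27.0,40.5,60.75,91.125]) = 8.0 + 12.0 + 18.0 + 27.0 + 40.5 + 60.75 + 91.125
= 257.375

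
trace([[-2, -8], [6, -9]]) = diagonal: (-2) + (-9)
= -11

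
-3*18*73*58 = -228636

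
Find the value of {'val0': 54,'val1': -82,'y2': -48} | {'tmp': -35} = {'val0': 54, 'val1': -82, 'y2': -48, 'tmp': -35}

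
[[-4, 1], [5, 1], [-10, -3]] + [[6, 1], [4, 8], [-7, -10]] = [[2, 2], [9, 9], [-17, -13]]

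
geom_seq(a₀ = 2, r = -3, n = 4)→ [2, -6, 18, -54]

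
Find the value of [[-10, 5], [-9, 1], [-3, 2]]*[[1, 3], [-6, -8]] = [[-40, -70], [-15, -35], [-15, -25]]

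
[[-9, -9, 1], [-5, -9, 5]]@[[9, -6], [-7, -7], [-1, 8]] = C[0][0] = (-9)*(9) + (-9)*(-7) + (1)*(-1) = -19
C[0][1] = (-9)*(-6) + (-9)*(-7) + (1)*(8) = 125
C[1][0] = (-5)*(9) + (-9)*(-7) + (5)*(-1) = 13
C[1][1] = (-5)*(-6) + (-9)*(-7) + (5)*(8) = 133
= [[-19, 125], [13, 133]]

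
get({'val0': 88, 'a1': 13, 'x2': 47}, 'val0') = 88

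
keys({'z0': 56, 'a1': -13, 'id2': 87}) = ['z0', 'a1', 'id2']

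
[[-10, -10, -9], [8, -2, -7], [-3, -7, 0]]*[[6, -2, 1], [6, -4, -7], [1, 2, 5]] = C[0][0] = (-10)*(6) + (-10)*(6) + (-9)*(1) = -129
C[0][1] = (-10)*(-2) + (-10)*(-4) + (-9)*(2) = 42
C[0][2] = (-10)*(1) + (-10)*(-7) + (-9)*(5) = 15
C[1][0] = (8)*(6) + (-2)*(6) + (-7)*(1) = 29
C[1][1] = (8)*(-2) + (-2)*(-4) + (-7)*(2) = -22
C[1][2] = (8)*(1) + (-2)*(-7) + (-7)*(5) = -13
... (3 more cells)
= [[-129, 42, 15], [29, -22, -13], [-60, 34, 46]]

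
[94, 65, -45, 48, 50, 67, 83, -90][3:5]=[48, 50]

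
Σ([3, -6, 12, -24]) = 3 + -6 + 12 + -24
= -15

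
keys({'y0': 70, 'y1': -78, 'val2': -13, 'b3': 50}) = ['y0', 'y1', 'val2', 'b3']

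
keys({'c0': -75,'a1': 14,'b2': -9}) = ['c0', 'a1', 'b2']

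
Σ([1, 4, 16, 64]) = 85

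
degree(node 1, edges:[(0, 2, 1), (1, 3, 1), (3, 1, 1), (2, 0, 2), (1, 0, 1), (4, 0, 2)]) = 3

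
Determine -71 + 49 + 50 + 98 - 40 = 86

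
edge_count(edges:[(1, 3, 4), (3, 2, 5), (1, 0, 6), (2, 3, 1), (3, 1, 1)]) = 5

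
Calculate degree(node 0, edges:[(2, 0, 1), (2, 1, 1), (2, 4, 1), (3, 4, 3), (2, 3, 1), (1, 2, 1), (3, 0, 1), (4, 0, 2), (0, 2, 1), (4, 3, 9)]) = incident: (2,0), (3,0), (4,0), (0,2)
= 4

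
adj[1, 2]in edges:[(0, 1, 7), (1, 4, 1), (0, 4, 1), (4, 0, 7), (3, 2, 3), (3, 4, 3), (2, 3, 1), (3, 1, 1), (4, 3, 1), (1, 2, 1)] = 1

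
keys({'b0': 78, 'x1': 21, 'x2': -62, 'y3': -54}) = ['b0', 'x1', 'x2', 'y3']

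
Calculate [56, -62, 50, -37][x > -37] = [56, 50]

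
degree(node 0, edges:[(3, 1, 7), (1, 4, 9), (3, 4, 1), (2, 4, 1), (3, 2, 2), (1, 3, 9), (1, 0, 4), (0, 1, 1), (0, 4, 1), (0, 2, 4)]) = incident: (1,0), (0,1), (0,4), (0,2)
= 4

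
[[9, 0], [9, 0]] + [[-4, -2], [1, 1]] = [[5, -2], [10, 1]]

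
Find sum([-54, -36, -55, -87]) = (-54) + (-36) + (-55) + (-87)
= -232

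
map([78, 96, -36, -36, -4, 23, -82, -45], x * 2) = 78*2=156, 96*2=192, -36*2=-72, -36*2=-72, -4*2=-8, 23*2=46, -82*2=-164, -45*2=-90
= [156, 192, -72, -72, -8, 46, -164, -90]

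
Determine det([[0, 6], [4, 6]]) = -24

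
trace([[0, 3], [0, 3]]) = diagonal: 0 + 3
= 3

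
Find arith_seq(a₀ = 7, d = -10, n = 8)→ [7, -3, -13, -23, -33, -43, -53, -63]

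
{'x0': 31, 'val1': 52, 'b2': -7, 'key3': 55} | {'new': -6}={'x0': 31, 'val1': 52, 'b2': -7, 'key3': 55, 'new': -6}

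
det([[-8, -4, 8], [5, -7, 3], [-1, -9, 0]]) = -620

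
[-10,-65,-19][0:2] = [-10, -65]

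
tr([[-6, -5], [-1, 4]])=diagonal: (-6) + 4
= -2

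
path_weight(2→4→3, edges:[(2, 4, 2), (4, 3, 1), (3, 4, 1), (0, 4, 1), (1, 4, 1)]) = 3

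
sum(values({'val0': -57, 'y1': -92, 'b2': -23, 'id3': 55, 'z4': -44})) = -161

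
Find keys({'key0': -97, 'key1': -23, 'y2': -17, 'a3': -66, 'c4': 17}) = ['key0', 'key1', 'y2', 'a3', 'c4']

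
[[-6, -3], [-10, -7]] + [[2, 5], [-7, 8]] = [[-4, 2], [-17, 1]]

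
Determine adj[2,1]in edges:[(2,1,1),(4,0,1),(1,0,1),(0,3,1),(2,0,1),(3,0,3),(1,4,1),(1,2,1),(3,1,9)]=1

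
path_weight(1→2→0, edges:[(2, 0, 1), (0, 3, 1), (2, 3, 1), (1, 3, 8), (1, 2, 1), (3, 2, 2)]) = w(1→2)=1 + w(2→0)=1
= 2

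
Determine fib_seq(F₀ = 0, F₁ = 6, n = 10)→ F_2 = F_1 + F_0 = 6
F_3 = F_2 + F_1 = 12
F_4 = F_3 + F_2 = 18
...
= [0, 6, 6, 12, 18, 30, 48, 78, 126, 204]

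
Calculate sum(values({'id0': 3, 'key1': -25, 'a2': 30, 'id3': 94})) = 102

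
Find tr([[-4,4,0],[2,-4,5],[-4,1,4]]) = -4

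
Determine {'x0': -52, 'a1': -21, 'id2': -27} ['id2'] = -27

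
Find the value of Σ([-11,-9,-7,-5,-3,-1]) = (-11) + (-9) + (-7) + (-5) + (-3) + (-1)
= -36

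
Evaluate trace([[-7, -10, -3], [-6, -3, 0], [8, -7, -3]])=-13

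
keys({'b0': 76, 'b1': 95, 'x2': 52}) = ['b0', 'b1', 'x2']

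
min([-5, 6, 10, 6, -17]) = -17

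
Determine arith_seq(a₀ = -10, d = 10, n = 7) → a_0 = -10 + 0*10 = -10
a_1 = -10 + 1*10 = 0
a_2 = -10 + 2*10 = 10
...
= [-10, 0, 10, 20, 30, 40, 50]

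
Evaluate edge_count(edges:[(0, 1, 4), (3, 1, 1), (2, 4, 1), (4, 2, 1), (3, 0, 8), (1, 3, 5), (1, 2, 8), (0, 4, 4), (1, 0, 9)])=9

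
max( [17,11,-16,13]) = 17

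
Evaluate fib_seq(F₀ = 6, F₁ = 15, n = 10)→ [6, 15, 21, 36, 57, 93, 150, 243, 393, 636]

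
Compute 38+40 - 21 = 57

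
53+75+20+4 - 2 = 150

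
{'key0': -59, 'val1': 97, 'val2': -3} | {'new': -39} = {'key0': -59, 'val1': 97, 'val2': -3, 'new': -39}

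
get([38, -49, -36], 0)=38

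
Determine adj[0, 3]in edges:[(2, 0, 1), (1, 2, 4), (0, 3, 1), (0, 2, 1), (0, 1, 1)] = 1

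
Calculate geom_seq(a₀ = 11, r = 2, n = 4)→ a_0 = 11*2^0 = 11
a_1 = 11*2^1 = 22
a_2 = 11*2^2 = 44
...
= [11, 22, 44, 88]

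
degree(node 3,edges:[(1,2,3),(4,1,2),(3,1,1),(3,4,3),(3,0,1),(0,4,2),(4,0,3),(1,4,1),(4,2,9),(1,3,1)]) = 4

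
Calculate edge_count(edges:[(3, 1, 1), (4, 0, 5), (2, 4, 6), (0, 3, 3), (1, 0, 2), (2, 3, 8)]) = 6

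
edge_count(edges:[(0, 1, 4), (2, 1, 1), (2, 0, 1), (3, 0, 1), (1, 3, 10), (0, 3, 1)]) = 6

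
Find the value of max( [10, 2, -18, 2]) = 10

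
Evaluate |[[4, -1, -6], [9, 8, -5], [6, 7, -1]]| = 39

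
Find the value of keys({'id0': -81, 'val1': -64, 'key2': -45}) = ['id0', 'val1', 'key2']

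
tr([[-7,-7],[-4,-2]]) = -9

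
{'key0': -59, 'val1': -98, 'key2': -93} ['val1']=-98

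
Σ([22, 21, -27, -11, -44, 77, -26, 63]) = 22 + 21 + (-27) + (-11) + (-44) + 77 + (-26) + 63
= 75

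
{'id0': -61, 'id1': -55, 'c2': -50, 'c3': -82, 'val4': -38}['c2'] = -50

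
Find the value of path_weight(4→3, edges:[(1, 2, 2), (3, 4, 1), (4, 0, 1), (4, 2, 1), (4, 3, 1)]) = w(4→3)=1
= 1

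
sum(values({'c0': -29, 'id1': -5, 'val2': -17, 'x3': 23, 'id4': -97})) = -125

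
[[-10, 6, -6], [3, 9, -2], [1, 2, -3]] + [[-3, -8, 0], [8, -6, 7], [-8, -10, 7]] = [[-13, -2, -6], [11, 3, 5], [-7, -8, 4]]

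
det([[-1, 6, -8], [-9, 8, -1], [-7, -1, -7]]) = (1)*(-1)*det([[8, -1], [-1, -7]]) + (-1)*(6)*det([[-9, -1], [-7, -7]]) + (1)*(-8)*det([[-9, 8], [-7, -1]])
= 57 + -336 + -520
= -799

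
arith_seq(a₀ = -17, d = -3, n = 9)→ [-17, -20, -23, -26, -29, -32, -35, -38, -41]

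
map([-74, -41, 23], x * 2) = -74*2=-148, -41*2=-82, 23*2=46
= [-148, -82, 46]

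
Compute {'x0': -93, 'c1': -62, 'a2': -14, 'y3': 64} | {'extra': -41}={'x0': -93, 'c1': -62, 'a2': -14, 'y3': 64, 'extra': -41}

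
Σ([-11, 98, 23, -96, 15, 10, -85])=(-11) + 98 + 23 + (-96) + 15 + 10 + (-85)
= -46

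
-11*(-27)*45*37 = 494505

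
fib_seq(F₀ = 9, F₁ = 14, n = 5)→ [9, 14, 23, 37, 60]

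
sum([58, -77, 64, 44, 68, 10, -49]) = 118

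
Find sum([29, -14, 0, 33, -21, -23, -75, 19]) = -52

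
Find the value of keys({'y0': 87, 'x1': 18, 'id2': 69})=['y0', 'x1', 'id2']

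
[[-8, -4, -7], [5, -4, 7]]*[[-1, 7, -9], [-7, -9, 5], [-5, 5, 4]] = [[71, -55, 24], [-12, 106, -37]]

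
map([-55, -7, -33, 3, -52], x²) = (-55)²=3025, (-7)²=49, (-33)²=1089, (3)²=9, (-52)²=2704
= [3025, 49, 1089, 9, 2704]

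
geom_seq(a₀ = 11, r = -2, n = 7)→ a_0 = 11*(-2)^0 = 11
a_1 = 11*(-2)^1 = -22
a_2 = 11*(-2)^2 = 44
...
= [11, -22, 44, -88, 176, -352, 704]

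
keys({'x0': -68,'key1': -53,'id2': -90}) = ['x0', 'key1', 'id2']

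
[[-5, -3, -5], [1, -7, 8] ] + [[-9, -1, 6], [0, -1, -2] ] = [[-14, -4, 1], [1, -8, 6]]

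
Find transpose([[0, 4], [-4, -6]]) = [[0, -4], [4, -6]]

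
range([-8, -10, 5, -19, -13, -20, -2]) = 25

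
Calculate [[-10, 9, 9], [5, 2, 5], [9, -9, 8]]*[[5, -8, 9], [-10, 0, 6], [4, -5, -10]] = [[-104, 35, -126], [25, -65, 7], [167, -112, -53]]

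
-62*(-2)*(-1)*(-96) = 11904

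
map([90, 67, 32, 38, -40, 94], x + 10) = [100, 77, 42, 48, -30, 104]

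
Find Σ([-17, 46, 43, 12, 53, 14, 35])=186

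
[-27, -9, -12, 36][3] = 36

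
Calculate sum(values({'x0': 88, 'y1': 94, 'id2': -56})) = 126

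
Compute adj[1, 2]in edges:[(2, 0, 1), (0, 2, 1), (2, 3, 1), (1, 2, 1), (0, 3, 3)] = 1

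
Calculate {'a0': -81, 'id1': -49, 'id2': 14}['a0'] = -81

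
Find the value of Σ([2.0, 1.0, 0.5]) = 3.5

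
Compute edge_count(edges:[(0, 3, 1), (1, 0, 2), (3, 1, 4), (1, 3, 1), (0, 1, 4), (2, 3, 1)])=6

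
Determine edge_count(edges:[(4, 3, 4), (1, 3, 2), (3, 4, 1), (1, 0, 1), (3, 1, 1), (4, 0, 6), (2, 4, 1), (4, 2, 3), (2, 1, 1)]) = 9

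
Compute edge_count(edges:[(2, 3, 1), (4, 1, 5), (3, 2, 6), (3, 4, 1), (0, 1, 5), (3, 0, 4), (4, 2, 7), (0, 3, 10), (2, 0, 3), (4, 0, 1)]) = 10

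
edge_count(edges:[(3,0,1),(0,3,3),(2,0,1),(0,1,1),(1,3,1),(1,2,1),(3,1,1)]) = 7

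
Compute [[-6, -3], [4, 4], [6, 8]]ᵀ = [[-6, 4, 6], [-3, 4, 8]]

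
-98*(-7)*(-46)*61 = -1924916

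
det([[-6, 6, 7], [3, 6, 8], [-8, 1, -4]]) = 237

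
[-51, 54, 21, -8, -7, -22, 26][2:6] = [21, -8, -7, -22]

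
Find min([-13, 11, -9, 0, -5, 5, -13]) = -13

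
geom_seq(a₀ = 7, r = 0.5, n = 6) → a_0 = 7*0.5^0 = 7.0
a_1 = 7*0.5^1 = 3.5
a_2 = 7*0.5^2 = 1.75
...
= [7.0, 3.5, 1.75, 0.875, 0.4375, 0.21875]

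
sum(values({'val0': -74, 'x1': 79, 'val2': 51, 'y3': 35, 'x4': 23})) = (-74) + 79 + 51 + 35 + 23
= 114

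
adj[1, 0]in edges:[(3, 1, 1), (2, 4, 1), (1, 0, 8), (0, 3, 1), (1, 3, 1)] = 8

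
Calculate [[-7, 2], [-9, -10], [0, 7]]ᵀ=[[-7, -9, 0], [2, -10, 7]]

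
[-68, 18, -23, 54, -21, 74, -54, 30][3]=54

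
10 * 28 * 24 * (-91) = -611520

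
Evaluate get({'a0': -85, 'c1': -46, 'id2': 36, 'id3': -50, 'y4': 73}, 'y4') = 73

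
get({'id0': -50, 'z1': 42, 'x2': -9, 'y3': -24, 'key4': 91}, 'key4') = 91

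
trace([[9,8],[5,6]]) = diagonal: 9 + 6
= 15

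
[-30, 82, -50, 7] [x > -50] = keep x where x > -50: -30✓, 82✓, -50✗, 7✓
= [-30, 82, 7]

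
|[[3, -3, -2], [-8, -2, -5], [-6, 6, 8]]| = -120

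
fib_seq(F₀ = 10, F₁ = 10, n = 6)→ [10, 10, 20, 30, 50, 80]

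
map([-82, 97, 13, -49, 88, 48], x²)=(-82)²=6724, (97)²=9409, (13)²=169, (-49)²=2401, (88)²=7744, (48)²=2304
= [6724, 9409, 169, 2401, 7744, 2304]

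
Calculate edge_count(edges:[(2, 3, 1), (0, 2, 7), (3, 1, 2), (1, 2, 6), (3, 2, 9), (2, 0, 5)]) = 6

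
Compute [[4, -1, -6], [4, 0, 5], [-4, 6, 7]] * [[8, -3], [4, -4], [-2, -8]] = C[0][0] = (4)*(8) + (-1)*(4) + (-6)*(-2) = 40
C[0][1] = (4)*(-3) + (-1)*(-4) + (-6)*(-8) = 40
C[1][0] = (4)*(8) + (0)*(4) + (5)*(-2) = 22
C[1][1] = (4)*(-3) + (0)*(-4) + (5)*(-8) = -52
C[2][0] = (-4)*(8) + (6)*(4) + (7)*(-2) = -22
C[2][1] = (-4)*(-3) + (6)*(-4) + (7)*(-8) = -68
= [[40, 40], [22, -52], [-22, -68]]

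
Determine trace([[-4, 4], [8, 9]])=diagonal: (-4) + 9
= 5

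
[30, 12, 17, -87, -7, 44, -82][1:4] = [12, 17, -87]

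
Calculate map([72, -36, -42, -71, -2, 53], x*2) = [144, -72, -84, -142, -4, 106]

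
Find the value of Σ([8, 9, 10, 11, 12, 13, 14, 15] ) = 92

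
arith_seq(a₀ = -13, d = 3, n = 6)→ [-13, -10, -7, -4, -1, 2]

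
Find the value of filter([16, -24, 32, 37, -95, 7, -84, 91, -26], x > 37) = keep x where x > 37: 16✗, -24✗, 32✗, 37✗, -95✗, 7✗, -84✗, 91✓, -26✗
= [91]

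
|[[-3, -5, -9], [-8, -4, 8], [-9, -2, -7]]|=(1)*(-3)*det([[-4, 8], [-2, -7]]) + (-1)*(-5)*det([[-8, 8], [-9, -7]]) + (1)*(-9)*det([[-8, -4], [-9, -2]])
= -132 + 640 + 180
= 688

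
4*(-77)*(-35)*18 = 194040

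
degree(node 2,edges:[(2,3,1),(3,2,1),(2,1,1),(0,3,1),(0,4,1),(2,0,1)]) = 4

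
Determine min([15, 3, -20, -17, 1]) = -20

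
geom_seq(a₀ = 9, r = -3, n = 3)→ a_0 = 9*(-3)^0 = 9
a_1 = 9*(-3)^1 = -27
a_2 = 9*(-3)^2 = 81
= [9, -27, 81]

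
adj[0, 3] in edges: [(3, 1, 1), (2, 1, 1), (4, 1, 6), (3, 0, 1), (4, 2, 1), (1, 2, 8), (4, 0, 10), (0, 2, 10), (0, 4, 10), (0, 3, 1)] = 1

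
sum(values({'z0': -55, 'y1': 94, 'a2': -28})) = (-55) + 94 + (-28)
= 11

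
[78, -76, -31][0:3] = [78, -76, -31]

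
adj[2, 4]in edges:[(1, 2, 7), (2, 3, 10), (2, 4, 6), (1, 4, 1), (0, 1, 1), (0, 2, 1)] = 6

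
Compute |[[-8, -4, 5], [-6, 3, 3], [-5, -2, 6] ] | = -141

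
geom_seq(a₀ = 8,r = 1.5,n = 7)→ a_0 = 8*1.5^0 = 8.0
a_1 = 8*1.5^1 = 12.0
a_2 = 8*1.5^2 = 18.0
...
= [8.0, 12.0, 18.0, 27.0, 40.5, 60.75, 91.125]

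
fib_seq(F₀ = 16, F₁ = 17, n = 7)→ F_2 = F_1 + F_0 = 33
F_3 = F_2 + F_1 = 50
F_4 = F_3 + F_2 = 83
...
= [16, 17, 33, 50, 83, 133, 216]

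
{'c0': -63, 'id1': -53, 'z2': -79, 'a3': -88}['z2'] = -79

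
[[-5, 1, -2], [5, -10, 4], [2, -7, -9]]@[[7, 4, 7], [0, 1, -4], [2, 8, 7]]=C[0][0] = (-5)*(7) + (1)*(0) + (-2)*(2) = -39
C[0][1] = (-5)*(4) + (1)*(1) + (-2)*(8) = -35
C[0][2] = (-5)*(7) + (1)*(-4) + (-2)*(7) = -53
C[1][0] = (5)*(7) + (-10)*(0) + (4)*(2) = 43
C[1][1] = (5)*(4) + (-10)*(1) + (4)*(8) = 42
C[1][2] = (5)*(7) + (-10)*(-4) + (4)*(7) = 103
... (3 more cells)
= [[-39, -35, -53], [43, 42, 103], [-4, -71, -21]]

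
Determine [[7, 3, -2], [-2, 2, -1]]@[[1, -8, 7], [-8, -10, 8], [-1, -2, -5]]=[[-15, -82, 83], [-17, -2, 7]]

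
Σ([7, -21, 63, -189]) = 7 + -21 + 63 + -189
= -140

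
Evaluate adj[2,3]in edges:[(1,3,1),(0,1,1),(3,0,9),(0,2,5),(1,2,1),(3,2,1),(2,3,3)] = 3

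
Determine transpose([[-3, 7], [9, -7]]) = [[-3, 9], [7, -7]]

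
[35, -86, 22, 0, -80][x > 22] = keep x where x > 22: 35✓, -86✗, 22✗, 0✗, -80✗
= [35]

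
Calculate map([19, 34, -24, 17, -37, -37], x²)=[361, 1156, 576, 289, 1369, 1369]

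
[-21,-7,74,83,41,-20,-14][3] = 83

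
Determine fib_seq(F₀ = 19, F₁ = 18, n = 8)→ [19, 18, 37, 55, 92, 147, 239, 386]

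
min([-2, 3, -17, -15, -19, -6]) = -19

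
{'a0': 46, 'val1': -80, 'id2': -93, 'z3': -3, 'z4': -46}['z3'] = -3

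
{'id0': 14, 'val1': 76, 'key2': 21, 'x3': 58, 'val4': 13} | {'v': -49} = {'id0': 14, 'val1': 76, 'key2': 21, 'x3': 58, 'val4': 13, 'v': -49}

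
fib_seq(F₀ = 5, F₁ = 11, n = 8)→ F_2 = F_1 + F_0 = 16
F_3 = F_2 + F_1 = 27
F_4 = F_3 + F_2 = 43
...
= [5, 11, 16, 27, 43, 70, 113, 183]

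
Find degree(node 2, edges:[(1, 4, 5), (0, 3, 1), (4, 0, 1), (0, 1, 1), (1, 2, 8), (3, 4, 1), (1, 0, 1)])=incident: (1,2)
= 1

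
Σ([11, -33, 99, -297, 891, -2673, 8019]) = 11 + -33 + 99 + -297 + 891 + -2673 + 8019
= 6017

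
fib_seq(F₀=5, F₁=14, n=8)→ [5, 14, 19, 33, 52, 85, 137, 222]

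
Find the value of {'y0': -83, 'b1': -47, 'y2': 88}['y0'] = -83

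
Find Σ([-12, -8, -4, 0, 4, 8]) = -12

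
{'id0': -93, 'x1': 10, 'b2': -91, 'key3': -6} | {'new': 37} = {'id0': -93, 'x1': 10, 'b2': -91, 'key3': -6, 'new': 37}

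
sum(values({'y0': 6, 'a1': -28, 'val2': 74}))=6 + (-28) + 74
= 52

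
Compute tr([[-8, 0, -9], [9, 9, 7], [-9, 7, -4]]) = -3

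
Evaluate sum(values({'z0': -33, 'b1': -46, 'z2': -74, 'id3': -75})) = -228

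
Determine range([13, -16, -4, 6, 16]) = 32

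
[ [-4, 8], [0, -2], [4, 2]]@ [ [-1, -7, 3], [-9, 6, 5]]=C[0][0] = (-4)*(-1) + (8)*(-9) = -68
C[0][1] = (-4)*(-7) + (8)*(6) = 76
C[0][2] = (-4)*(3) + (8)*(5) = 28
C[1][0] = (0)*(-1) + (-2)*(-9) = 18
C[1][1] = (0)*(-7) + (-2)*(6) = -12
C[1][2] = (0)*(3) + (-2)*(5) = -10
... (3 more cells)
= [[-68, 76, 28], [18, -12, -10], [-22, -16, 22]]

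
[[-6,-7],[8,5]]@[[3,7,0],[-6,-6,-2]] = [[24, 0, 14], [-6, 26, -10]]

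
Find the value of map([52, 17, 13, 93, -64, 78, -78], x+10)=52+10=62, 17+10=27, 13+10=23, 93+10=103, -64+10=-54, 78+10=88, -78+10=-68
= [62, 27, 23, 103, -54, 88, -68]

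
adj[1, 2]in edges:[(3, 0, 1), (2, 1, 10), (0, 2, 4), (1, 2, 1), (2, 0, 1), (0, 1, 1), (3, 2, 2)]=1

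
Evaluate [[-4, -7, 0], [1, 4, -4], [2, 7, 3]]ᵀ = [[-4, 1, 2], [-7, 4, 7], [0, -4, 3]]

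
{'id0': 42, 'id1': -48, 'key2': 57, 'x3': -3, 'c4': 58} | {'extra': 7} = {'id0': 42, 'id1': -48, 'key2': 57, 'x3': -3, 'c4': 58, 'extra': 7}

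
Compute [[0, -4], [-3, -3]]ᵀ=[[0, -3], [-4, -3]]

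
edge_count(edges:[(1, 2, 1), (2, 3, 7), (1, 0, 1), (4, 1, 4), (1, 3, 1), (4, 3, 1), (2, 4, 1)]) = 7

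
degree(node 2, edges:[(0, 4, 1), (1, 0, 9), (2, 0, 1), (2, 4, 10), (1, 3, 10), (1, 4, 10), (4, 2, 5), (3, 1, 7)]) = incident: (2,0), (2,4), (4,2)
= 3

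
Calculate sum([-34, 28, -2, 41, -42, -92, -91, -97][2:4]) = 39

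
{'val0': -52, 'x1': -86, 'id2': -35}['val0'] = -52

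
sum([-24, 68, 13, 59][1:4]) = slice → [68, 13, 59]
68 + 13 + 59
= 140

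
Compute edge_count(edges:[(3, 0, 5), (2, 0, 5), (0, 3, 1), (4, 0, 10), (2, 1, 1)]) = 5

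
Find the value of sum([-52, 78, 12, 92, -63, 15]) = (-52) + 78 + 12 + 92 + (-63) + 15
= 82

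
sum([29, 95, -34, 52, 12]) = 29 + 95 + (-34) + 52 + 12
= 154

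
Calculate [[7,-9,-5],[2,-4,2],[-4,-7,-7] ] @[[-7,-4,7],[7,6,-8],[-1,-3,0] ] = [[-107, -67, 121], [-44, -38, 46], [-14, -5, 28]]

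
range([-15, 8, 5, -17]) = 25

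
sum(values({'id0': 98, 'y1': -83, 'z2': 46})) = 98 + (-83) + 46
= 61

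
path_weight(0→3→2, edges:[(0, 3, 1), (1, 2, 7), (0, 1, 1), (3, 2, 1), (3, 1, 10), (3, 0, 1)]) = w(0→3)=1 + w(3→2)=1
= 2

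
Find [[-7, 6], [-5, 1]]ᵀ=[[-7, -5], [6, 1]]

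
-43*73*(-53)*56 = 9316552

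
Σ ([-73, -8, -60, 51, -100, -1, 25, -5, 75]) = (-73) + (-8) + (-60) + 51 + (-100) + (-1) + 25 + (-5) + 75
= -96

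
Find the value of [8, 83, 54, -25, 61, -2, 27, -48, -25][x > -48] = keep x where x > -48: 8✓, 83✓, 54✓, -25✓, 61✓, -2✓, 27✓, -48✗, -25✓
= [8, 83, 54, -25, 61, -2, 27, -25]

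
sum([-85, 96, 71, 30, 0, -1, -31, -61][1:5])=slice → [96, 71, 30, 0]
96 + 71 + 30 + 0
= 197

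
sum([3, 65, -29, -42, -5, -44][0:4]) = slice → [3, 65, -29, -42]
3 + 65 + (-29) + (-42)
= -3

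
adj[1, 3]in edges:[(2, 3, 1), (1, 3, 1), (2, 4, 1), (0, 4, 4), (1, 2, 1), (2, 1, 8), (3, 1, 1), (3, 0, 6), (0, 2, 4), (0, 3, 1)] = 1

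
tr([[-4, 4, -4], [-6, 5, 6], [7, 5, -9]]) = diagonal: (-4) + 5 + (-9)
= -8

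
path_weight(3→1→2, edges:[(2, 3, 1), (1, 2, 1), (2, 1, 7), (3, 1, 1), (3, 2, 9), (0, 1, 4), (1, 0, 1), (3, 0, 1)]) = w(3→1)=1 + w(1→2)=1
= 2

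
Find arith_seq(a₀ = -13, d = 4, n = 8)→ a_0 = -13 + 0*4 = -13
a_1 = -13 + 1*4 = -9
a_2 = -13 + 2*4 = -5
...
= [-13, -9, -5, -1, 3, 7, 11, 15]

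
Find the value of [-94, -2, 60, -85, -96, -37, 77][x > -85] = [-2, 60, -37, 77]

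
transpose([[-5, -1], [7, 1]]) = [[-5, 7], [-1, 1]]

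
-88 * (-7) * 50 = 30800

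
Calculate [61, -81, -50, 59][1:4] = [-81, -50, 59]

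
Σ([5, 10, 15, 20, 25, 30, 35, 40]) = 5 + 10 + 15 + 20 + 25 + 30 + 35 + 40
= 180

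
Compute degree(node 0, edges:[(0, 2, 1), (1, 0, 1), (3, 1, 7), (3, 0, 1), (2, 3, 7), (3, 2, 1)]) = incident: (0,2), (1,0), (3,0)
= 3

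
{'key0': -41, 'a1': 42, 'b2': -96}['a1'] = 42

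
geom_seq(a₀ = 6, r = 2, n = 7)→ a_0 = 6*2^0 = 6
a_1 = 6*2^1 = 12
a_2 = 6*2^2 = 24
...
= [6, 12, 24, 48, 96, 192, 384]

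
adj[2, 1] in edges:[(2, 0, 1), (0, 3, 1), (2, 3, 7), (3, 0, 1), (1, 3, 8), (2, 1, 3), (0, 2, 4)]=3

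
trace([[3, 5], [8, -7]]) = -4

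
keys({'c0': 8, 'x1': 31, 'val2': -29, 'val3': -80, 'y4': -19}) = ['c0', 'x1', 'val2', 'val3', 'y4']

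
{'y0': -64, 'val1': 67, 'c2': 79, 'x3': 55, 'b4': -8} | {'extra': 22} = {'y0': -64, 'val1': 67, 'c2': 79, 'x3': 55, 'b4': -8, 'extra': 22}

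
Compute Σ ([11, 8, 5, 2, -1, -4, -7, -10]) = 11 + 8 + 5 + 2 + (-1) + (-4) + (-7) + (-10)
= 4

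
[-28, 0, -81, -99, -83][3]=-99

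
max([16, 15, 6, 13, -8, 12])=16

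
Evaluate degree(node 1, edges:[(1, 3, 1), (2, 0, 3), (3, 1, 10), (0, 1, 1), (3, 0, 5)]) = incident: (1,3), (3,1), (0,1)
= 3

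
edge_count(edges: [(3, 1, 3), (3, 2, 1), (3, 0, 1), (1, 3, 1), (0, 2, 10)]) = 5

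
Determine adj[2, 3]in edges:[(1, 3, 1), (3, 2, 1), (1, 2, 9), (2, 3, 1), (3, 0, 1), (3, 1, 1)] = 1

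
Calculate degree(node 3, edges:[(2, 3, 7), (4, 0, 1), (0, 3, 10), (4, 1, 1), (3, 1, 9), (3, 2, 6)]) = 4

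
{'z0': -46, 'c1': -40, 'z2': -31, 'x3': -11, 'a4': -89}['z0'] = -46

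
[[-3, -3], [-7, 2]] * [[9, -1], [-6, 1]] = C[0][0] = (-3)*(9) + (-3)*(-6) = -9
C[0][1] = (-3)*(-1) + (-3)*(1) = 0
C[1][0] = (-7)*(9) + (2)*(-6) = -75
C[1][1] = (-7)*(-1) + (2)*(1) = 9
= [[-9, 0], [-75, 9]]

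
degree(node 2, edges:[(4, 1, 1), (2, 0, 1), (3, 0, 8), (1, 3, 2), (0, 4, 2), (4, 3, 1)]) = 1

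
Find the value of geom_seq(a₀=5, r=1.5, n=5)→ [5.0, 7.5, 11.25, 16.875, 25.3125]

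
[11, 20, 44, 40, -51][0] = 11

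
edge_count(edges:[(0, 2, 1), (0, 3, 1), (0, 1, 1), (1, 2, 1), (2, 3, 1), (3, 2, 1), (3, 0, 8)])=7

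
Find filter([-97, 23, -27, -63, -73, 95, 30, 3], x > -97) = keep x where x > -97: -97✗, 23✓, -27✓, -63✓, -73✓, 95✓, 30✓, 3✓
= [23, -27, -63, -73, 95, 30, 3]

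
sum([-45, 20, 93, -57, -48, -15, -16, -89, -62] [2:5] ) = -12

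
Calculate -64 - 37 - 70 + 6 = -165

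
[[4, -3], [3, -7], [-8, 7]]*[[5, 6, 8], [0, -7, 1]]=[[20, 45, 29], [15, 67, 17], [-40, -97, -57]]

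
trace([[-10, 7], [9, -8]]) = -18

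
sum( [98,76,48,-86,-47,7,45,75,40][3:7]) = slice → [-86, -47, 7, 45]
(-86) + (-47) + 7 + 45
= -81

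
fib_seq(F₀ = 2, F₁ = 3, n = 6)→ F_2 = F_1 + F_0 = 5
F_3 = F_2 + F_1 = 8
F_4 = F_3 + F_2 = 13
...
= [2, 3, 5, 8, 13, 21]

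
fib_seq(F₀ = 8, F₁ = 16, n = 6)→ [8, 16, 24, 40, 64, 104]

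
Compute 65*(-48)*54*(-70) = 11793600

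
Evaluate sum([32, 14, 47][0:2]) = slice → [32, 14]
32 + 14
= 46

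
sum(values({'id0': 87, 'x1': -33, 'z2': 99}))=153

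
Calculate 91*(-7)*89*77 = -4365361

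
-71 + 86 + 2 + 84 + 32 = 133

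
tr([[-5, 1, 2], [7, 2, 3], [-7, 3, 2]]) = -1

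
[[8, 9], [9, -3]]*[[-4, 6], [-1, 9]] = C[0][0] = (8)*(-4) + (9)*(-1) = -41
C[0][1] = (8)*(6) + (9)*(9) = 129
C[1][0] = (9)*(-4) + (-3)*(-1) = -33
C[1][1] = (9)*(6) + (-3)*(9) = 27
= [[-41, 129], [-33, 27]]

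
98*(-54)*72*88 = -33530112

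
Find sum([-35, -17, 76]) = (-35) + (-17) + 76
= 24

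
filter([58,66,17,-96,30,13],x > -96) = [58, 66, 17, 30, 13]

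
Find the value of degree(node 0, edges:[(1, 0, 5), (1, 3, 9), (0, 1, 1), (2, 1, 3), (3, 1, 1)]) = 2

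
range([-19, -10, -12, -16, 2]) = 21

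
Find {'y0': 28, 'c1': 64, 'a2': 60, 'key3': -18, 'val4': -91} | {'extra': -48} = {'y0': 28, 'c1': 64, 'a2': 60, 'key3': -18, 'val4': -91, 'extra': -48}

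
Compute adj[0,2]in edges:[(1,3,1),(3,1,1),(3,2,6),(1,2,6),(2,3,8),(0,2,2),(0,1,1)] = 2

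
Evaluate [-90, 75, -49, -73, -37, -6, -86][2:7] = [-49, -73, -37, -6, -86]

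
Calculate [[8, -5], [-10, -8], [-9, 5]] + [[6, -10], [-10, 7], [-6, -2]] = [[14, -15], [-20, -1], [-15, 3]]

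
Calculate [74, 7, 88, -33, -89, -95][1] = 7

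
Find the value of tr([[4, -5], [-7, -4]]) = diagonal: 4 + (-4)
= 0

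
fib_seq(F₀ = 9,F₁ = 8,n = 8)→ [9, 8, 17, 25, 42, 67, 109, 176]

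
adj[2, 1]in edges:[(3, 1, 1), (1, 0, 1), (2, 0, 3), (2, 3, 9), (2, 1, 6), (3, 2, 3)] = 6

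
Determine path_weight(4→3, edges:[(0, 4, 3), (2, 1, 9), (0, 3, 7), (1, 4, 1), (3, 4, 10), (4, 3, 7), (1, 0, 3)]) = w(4→3)=7
= 7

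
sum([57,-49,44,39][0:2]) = slice → [57, -49]
57 + (-49)
= 8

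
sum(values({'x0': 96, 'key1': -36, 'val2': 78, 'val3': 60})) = 96 + (-36) + 78 + 60
= 198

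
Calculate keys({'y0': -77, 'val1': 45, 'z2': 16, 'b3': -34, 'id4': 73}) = ['y0', 'val1', 'z2', 'b3', 'id4']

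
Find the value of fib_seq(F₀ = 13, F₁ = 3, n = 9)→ [13, 3, 16, 19, 35, 54, 89, 143, 232]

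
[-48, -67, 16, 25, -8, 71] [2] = 16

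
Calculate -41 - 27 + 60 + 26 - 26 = -8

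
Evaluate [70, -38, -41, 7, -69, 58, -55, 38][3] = 7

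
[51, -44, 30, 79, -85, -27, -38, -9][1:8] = [-44, 30, 79, -85, -27, -38, -9]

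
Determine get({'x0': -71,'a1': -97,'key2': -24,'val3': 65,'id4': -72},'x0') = -71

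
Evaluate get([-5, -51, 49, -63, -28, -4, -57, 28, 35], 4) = -28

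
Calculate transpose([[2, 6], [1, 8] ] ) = [[2, 1], [6, 8]]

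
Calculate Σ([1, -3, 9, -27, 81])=1 + -3 + 9 + -27 + 81
= 61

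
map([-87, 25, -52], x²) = (-87)²=7569, (25)²=625, (-52)²=2704
= [7569, 625, 2704]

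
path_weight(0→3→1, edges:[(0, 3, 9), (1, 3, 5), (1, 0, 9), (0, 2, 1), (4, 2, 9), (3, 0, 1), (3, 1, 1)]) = 10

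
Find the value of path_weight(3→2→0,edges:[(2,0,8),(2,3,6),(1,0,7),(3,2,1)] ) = w(3→2)=1 + w(2→0)=8
= 9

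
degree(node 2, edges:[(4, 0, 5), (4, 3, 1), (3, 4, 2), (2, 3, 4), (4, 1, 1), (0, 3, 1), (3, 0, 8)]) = 1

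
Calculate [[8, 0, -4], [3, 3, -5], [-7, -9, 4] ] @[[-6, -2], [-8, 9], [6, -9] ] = [[-72, 20], [-72, 66], [138, -103]]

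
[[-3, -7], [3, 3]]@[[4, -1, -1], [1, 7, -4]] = C[0][0] = (-3)*(4) + (-7)*(1) = -19
C[0][1] = (-3)*(-1) + (-7)*(7) = -46
C[0][2] = (-3)*(-1) + (-7)*(-4) = 31
C[1][0] = (3)*(4) + (3)*(1) = 15
C[1][1] = (3)*(-1) + (3)*(7) = 18
C[1][2] = (3)*(-1) + (3)*(-4) = -15
= [[-19, -46, 31], [15, 18, -15]]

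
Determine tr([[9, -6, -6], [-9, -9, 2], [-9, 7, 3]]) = diagonal: 9 + (-9) + 3
= 3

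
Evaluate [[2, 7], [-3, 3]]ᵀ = [[2, -3], [7, 3]]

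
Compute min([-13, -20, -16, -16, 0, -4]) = -20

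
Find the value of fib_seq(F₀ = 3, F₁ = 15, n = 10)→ [3, 15, 18, 33, 51, 84, 135, 219, 354, 573]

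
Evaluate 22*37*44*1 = 35816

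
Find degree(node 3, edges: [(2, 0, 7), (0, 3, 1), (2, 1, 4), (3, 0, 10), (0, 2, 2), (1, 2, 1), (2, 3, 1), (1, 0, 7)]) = incident: (0,3), (3,0), (2,3)
= 3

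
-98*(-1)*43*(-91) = -383474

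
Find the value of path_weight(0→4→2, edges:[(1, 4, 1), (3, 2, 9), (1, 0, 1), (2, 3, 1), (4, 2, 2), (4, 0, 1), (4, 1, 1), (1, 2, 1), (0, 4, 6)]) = 8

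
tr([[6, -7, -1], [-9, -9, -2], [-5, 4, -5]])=diagonal: 6 + (-9) + (-5)
= -8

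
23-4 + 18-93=-56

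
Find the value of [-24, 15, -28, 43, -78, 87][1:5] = [15, -28, 43, -78]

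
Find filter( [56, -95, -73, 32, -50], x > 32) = [56]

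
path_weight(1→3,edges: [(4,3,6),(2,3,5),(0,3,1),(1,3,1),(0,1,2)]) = w(1→3)=1
= 1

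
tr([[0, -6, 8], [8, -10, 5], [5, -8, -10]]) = -20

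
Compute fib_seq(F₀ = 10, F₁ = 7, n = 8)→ [10, 7, 17, 24, 41, 65, 106, 171]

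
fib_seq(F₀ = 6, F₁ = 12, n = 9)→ F_2 = F_1 + F_0 = 18
F_3 = F_2 + F_1 = 30
F_4 = F_3 + F_2 = 48
...
= [6, 12, 18, 30, 48, 78, 126, 204, 330]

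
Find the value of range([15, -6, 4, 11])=21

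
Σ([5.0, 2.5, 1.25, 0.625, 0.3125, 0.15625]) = 5.0 + 2.5 + 1.25 + 0.625 + 0.3125 + 0.15625
= 9.84375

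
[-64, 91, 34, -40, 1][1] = 91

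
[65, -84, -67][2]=-67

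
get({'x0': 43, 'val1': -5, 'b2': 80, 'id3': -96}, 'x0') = 43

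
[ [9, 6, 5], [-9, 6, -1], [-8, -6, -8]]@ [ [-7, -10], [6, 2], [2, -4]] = [[-17, -98], [97, 106], [4, 100]]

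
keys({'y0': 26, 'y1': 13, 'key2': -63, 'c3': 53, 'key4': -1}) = ['y0', 'y1', 'key2', 'c3', 'key4']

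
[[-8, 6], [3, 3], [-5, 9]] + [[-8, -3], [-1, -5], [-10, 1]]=[[-16, 3], [2, -2], [-15, 10]]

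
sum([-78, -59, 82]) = -55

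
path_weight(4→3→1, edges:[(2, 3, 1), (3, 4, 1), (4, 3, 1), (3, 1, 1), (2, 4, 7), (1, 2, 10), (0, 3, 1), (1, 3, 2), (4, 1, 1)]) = w(4→3)=1 + w(3→1)=1
= 2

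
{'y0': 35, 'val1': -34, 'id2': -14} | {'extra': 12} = {'y0': 35, 'val1': -34, 'id2': -14, 'extra': 12}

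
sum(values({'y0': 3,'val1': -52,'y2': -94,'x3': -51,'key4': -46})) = -240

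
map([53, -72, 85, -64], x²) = [2809, 5184, 7225, 4096]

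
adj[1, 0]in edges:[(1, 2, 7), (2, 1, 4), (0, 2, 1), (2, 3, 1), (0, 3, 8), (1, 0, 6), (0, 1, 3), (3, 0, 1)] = 6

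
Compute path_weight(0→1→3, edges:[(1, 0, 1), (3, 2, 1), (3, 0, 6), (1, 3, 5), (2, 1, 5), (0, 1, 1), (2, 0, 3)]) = w(0→1)=1 + w(1→3)=5
= 6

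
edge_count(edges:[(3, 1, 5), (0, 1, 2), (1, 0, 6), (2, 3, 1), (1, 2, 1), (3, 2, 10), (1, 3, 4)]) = 7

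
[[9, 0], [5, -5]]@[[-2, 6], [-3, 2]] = [[-18, 54], [5, 20]]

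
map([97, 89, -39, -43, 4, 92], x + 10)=[107, 99, -29, -33, 14, 102]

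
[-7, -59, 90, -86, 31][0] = -7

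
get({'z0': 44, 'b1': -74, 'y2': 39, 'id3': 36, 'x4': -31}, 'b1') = -74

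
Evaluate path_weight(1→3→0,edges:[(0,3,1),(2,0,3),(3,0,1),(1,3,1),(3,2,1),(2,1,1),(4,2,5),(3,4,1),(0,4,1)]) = w(1→3)=1 + w(3→0)=1
= 2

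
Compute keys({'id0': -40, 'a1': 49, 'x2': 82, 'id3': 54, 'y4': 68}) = ['id0', 'a1', 'x2', 'id3', 'y4']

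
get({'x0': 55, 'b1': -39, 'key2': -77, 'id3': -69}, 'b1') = -39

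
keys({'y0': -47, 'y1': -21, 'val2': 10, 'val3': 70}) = ['y0', 'y1', 'val2', 'val3']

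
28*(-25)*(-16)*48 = 537600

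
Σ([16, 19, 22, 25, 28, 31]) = 16 + 19 + 22 + 25 + 28 + 31
= 141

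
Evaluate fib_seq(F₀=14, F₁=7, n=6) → [14, 7, 21, 28, 49, 77]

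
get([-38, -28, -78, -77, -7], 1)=-28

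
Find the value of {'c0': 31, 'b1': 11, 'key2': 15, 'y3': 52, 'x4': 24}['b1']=11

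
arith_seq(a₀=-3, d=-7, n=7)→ [-3, -10, -17, -24, -31, -38, -45]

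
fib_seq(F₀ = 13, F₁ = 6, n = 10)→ [13, 6, 19, 25, 44, 69, 113, 182, 295, 477]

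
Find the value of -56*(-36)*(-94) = -189504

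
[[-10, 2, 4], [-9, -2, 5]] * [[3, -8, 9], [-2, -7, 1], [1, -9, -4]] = C[0][0] = (-10)*(3) + (2)*(-2) + (4)*(1) = -30
C[0][1] = (-10)*(-8) + (2)*(-7) + (4)*(-9) = 30
C[0][2] = (-10)*(9) + (2)*(1) + (4)*(-4) = -104
C[1][0] = (-9)*(3) + (-2)*(-2) + (5)*(1) = -18
C[1][1] = (-9)*(-8) + (-2)*(-7) + (5)*(-9) = 41
C[1][2] = (-9)*(9) + (-2)*(1) + (5)*(-4) = -103
= [[-30, 30, -104], [-18, 41, -103]]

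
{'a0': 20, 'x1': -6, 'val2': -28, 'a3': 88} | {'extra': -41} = {'a0': 20, 'x1': -6, 'val2': -28, 'a3': 88, 'extra': -41}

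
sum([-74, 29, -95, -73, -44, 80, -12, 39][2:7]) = -144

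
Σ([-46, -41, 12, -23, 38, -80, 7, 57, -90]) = -166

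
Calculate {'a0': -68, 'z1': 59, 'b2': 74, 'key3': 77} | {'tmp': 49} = {'a0': -68, 'z1': 59, 'b2': 74, 'key3': 77, 'tmp': 49}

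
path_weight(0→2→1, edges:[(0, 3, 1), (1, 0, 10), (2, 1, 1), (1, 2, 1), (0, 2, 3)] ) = w(0→2)=3 + w(2→1)=1
= 4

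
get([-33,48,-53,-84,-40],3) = -84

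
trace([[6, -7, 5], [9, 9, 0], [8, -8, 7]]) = 22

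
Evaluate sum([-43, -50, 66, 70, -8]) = 35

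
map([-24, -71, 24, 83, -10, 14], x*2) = [-48, -142, 48, 166, -20, 28]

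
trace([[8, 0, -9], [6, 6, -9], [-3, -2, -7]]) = diagonal: 8 + 6 + (-7)
= 7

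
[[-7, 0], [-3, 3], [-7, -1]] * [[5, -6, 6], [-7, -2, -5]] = [[-35, 42, -42], [-36, 12, -33], [-28, 44, -37]]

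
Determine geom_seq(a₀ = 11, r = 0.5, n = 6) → a_0 = 11*0.5^0 = 11.0
a_1 = 11*0.5^1 = 5.5
a_2 = 11*0.5^2 = 2.75
...
= [11.0, 5.5, 2.75, 1.375, 0.6875, 0.34375]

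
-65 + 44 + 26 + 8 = 13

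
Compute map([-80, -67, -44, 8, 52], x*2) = [-160, -134, -88, 16, 104]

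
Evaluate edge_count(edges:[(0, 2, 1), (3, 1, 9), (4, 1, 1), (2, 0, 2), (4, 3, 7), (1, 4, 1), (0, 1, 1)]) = 7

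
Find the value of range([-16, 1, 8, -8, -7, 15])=31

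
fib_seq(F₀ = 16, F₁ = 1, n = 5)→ F_2 = F_1 + F_0 = 17
F_3 = F_2 + F_1 = 18
F_4 = F_3 + F_2 = 35
= [16, 1, 17, 18, 35]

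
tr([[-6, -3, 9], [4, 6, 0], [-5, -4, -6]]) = -6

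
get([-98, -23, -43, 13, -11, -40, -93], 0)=-98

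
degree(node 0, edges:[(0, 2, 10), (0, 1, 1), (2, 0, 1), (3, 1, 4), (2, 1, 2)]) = incident: (0,2), (0,1), (2,0)
= 3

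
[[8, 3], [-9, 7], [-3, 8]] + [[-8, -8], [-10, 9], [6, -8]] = [[0, -5], [-19, 16], [3, 0]]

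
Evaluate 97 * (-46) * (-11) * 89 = 4368298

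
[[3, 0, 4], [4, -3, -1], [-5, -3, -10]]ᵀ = [[3, 4, -5], [0, -3, -3], [4, -1, -10]]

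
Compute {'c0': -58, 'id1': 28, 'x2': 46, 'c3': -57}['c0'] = -58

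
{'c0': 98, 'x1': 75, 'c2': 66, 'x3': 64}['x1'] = 75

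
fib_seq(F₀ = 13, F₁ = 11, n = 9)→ [13, 11, 24, 35, 59, 94, 153, 247, 400]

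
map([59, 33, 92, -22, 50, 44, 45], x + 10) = [69, 43, 102, -12, 60, 54, 55]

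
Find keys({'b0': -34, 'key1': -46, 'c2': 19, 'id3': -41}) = ['b0', 'key1', 'c2', 'id3']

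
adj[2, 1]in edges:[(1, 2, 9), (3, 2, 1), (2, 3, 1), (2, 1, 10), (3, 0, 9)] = 10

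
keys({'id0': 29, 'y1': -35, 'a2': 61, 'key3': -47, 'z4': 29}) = ['id0', 'y1', 'a2', 'key3', 'z4']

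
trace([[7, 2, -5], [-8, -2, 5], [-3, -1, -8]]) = diagonal: 7 + (-2) + (-8)
= -3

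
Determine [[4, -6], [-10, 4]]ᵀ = [[4, -10], [-6, 4]]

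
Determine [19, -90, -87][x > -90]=[19, -87]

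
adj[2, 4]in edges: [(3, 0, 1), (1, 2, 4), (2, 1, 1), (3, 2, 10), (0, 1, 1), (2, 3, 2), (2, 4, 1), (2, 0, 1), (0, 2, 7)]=1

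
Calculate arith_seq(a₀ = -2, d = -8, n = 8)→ [-2, -10, -18, -26, -34, -42, -50, -58]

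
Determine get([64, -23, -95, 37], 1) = -23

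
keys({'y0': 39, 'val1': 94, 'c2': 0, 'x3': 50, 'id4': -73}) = ['y0', 'val1', 'c2', 'x3', 'id4']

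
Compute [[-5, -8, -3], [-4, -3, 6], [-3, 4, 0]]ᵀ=[[-5, -4, -3], [-8, -3, 4], [-3, 6, 0]]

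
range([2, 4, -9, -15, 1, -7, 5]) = 20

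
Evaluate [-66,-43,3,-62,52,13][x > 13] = keep x where x > 13: -66✗, -43✗, 3✗, -62✗, 52✓, 13✗
= [52]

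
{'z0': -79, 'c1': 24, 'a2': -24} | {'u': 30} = {'z0': -79, 'c1': 24, 'a2': -24, 'u': 30}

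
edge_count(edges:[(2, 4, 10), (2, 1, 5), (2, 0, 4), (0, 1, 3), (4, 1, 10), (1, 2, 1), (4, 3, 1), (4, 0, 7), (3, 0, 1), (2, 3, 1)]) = 10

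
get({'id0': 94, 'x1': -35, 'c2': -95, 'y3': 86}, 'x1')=-35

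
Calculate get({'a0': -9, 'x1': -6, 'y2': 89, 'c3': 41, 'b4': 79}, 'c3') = 41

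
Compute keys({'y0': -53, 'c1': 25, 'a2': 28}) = ['y0', 'c1', 'a2']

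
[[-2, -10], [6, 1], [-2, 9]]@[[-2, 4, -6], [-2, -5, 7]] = C[0][0] = (-2)*(-2) + (-10)*(-2) = 24
C[0][1] = (-2)*(4) + (-10)*(-5) = 42
C[0][2] = (-2)*(-6) + (-10)*(7) = -58
C[1][0] = (6)*(-2) + (1)*(-2) = -14
C[1][1] = (6)*(4) + (1)*(-5) = 19
C[1][2] = (6)*(-6) + (1)*(7) = -29
... (3 more cells)
= [[24, 42, -58], [-14, 19, -29], [-14, -53, 75]]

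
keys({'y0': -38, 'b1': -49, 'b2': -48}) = ['y0', 'b1', 'b2']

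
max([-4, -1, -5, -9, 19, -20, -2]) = 19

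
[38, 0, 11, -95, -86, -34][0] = 38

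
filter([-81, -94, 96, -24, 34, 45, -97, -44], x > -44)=[96, -24, 34, 45]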